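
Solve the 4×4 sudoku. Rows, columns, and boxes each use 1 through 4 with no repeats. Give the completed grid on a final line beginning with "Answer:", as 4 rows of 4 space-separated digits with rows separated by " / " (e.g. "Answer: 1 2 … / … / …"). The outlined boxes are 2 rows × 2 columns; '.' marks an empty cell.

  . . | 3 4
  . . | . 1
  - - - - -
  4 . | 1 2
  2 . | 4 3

Step 1. [r1c2∈{1,2}] row 1 places 2 nowhere but r1c2. So r1c2=2.
Step 2. [r2c1∈{3}] r2c1 has the single candidate 3. So r2c1=3.
Step 3. [r2c3∈{2}] r2c3 is down to just 2 ⇒ r2c3=2.
Step 4. [r1c1∈{1}] r1c1 has the single candidate 1, so r1c1=1.
Step 5. [r4c2∈{1}] r4c2 is down to just 1. So r4c2=1.
Step 6. [r3c2∈{3}] r3c2's peers cover all but 3, so r3c2=3.
Step 7. [r2c2∈{4}] r2c2 has the single candidate 4. So r2c2=4.

Answer: 1 2 3 4 / 3 4 2 1 / 4 3 1 2 / 2 1 4 3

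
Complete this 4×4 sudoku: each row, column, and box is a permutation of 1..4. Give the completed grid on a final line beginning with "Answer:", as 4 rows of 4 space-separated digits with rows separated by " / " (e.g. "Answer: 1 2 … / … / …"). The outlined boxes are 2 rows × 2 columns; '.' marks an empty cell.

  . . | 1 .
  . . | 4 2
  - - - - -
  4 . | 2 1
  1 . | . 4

Step 1. [r3c2∈{3}] r3c2's peers cover all but 3. So r3c2=3.
Step 2. [r1c1∈{2,3}] col 1 places 2 nowhere but r1c1 ⇒ r1c1=2.
Step 3. [r1c2∈{4}] r1c2 has the single candidate 4 ⇒ r1c2=4.
Step 4. [r2c2∈{1}] r2c2 is down to just 1. So r2c2=1.
Step 5. [r4c2∈{2}] only 2 remains possible at r4c2, so r4c2=2.
Step 6. [r1c4∈{3}] r1c4's peers cover all but 3, so r1c4=3.
Step 7. [r4c3∈{3}] r4c3 has the single candidate 3 ⇒ r4c3=3.
Step 8. [r2c1∈{3}] r2c1 is down to just 3 ⇒ r2c1=3.

Answer: 2 4 1 3 / 3 1 4 2 / 4 3 2 1 / 1 2 3 4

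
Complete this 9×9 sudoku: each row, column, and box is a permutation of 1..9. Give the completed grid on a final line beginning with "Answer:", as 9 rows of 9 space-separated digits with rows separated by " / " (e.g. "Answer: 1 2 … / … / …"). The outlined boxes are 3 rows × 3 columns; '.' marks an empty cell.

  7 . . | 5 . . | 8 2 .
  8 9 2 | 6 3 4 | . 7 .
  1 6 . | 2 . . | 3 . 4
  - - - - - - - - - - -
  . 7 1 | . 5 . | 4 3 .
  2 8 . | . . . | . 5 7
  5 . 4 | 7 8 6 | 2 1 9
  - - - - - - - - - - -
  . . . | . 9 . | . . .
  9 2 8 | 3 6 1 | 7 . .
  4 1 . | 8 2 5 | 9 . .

Step 1. [r9c8∈{6}] r9c8 has the single candidate 6, so r9c8=6.
Step 2. [r7c1∈{3,6}] across col 1, 3 lands solely at r7c1 ⇒ r7c1=3.
Step 3. [r5c3∈{3,6,9}] r5c3 is the only open cell in col 3 admitting 9. So r5c3=9.
Step 4. [r7c2∈{5}] r7c2 has the single candidate 5 ⇒ r7c2=5.
Step 5. [r7c6∈{7}] only 7 remains possible at r7c6 ⇒ r7c6=7.
Step 6. [r7c4∈{4}] r7c4 is down to just 4 ⇒ r7c4=4.
Step 7. [r1c5∈{1}] r1c5's peers cover all but 1, so r1c5=1.
Step 8. [r7c9∈{1,2,8}] across row 7, 2 lands solely at r7c9 ⇒ r7c9=2.
Step 9. [r2c7∈{1,5}] r2c7 is the only open cell in col 7 admitting 5 ⇒ r2c7=5.
Step 10. [r1c6∈{9}] r1c6 has the single candidate 9. So r1c6=9.
Step 11. [r6c2∈{3}] r6c2 has the single candidate 3. So r6c2=3.
Step 12. [r4c1∈{6}] only 6 remains possible at r4c1. So r4c1=6.
Step 13. [r9c3∈{7}] nothing but 7 survives at r9c3 ⇒ r9c3=7.
Step 14. [r1c3∈{3}] r1c3's peers cover all but 3. So r1c3=3.
Step 15. [r4c9∈{8}] r4c9 has the single candidate 8 ⇒ r4c9=8.
Step 16. [r8c9∈{5}] only 5 remains possible at r8c9. So r8c9=5.
Step 17. [r1c9∈{6}] r1c9 is down to just 6. So r1c9=6.
Step 18. [r7c3∈{6}] r7c3 is down to just 6. So r7c3=6.
Step 19. [r2c9∈{1}] r2c9 has the single candidate 1 ⇒ r2c9=1.
Step 20. [r5c7∈{6}] r5c7's peers cover all but 6 ⇒ r5c7=6.
Step 21. [r8c8∈{4}] only 4 remains possible at r8c8 ⇒ r8c8=4.
Step 22. [r3c3∈{5}] r3c3's peers cover all but 5. So r3c3=5.
Step 23. [r4c4∈{9}] only 9 remains possible at r4c4, so r4c4=9.
Step 24. [r3c5∈{7}] only 7 remains possible at r3c5, so r3c5=7.
Step 25. [r3c6∈{8}] r3c6's peers cover all but 8, so r3c6=8.
Step 26. [r1c2∈{4}] nothing but 4 survives at r1c2, so r1c2=4.
Step 27. [r3c8∈{9}] only 9 remains possible at r3c8, so r3c8=9.
Step 28. [r9c9∈{3}] r9c9 has the single candidate 3, so r9c9=3.
Step 29. [r4c6∈{2}] r4c6 is down to just 2. So r4c6=2.
Step 30. [r7c7∈{1}] r7c7 is down to just 1. So r7c7=1.
Step 31. [r5c4∈{1}] r5c4 has the single candidate 1 ⇒ r5c4=1.
Step 32. [r5c5∈{4}] nothing but 4 survives at r5c5 ⇒ r5c5=4.
Step 33. [r7c8∈{8}] r7c8 has the single candidate 8 ⇒ r7c8=8.
Step 34. [r5c6∈{3}] r5c6's peers cover all but 3 ⇒ r5c6=3.

Answer: 7 4 3 5 1 9 8 2 6 / 8 9 2 6 3 4 5 7 1 / 1 6 5 2 7 8 3 9 4 / 6 7 1 9 5 2 4 3 8 / 2 8 9 1 4 3 6 5 7 / 5 3 4 7 8 6 2 1 9 / 3 5 6 4 9 7 1 8 2 / 9 2 8 3 6 1 7 4 5 / 4 1 7 8 2 5 9 6 3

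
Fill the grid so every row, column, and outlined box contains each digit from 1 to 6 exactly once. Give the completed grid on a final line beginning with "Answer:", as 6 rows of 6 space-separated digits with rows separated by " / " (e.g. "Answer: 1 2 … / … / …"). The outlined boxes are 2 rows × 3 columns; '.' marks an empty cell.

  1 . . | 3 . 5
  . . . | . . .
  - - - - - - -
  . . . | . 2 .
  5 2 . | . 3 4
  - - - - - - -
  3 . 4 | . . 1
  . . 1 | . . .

Step 1. [r3c6∈{6}] only 6 remains possible at r3c6. So r3c6=6.
Step 2. [r5c4∈{2,5,6}] in row 5, 2 fits only at r5c4. So r5c4=2.
Step 3. [r2c3∈{2,3,5,6}] 5 has one home in col 3: r2c3. So r2c3=5.
Step 4. [r2c2∈{3,4,6}] 3 has one home in row 2: r2c2, so r2c2=3.
Step 5. [r2c5∈{1,4,6}] across col 5, 1 lands solely at r2c5. So r2c5=1.
Step 6. [r1c3∈{2,6}] r1c3 is the only open cell in row 1 admitting 2. So r1c3=2.
Step 7. [r3c4∈{1,5}] 5 has one home in row 3: r3c4, so r3c4=5.
Step 8. [r3c1∈{4}] r3c1's peers cover all but 4 ⇒ r3c1=4.
Step 9. [r2c1∈{6}] nothing but 6 survives at r2c1, so r2c1=6.
Step 10. [r6c4∈{4,6}] r6c4 is the only open cell in col 4 admitting 6. So r6c4=6.
Step 11. [r5c5∈{5}] r5c5's peers cover all but 5, so r5c5=5.
Step 12. [r1c2∈{4}] only 4 remains possible at r1c2 ⇒ r1c2=4.
Step 13. [r6c5∈{4}] nothing but 4 survives at r6c5. So r6c5=4.
Step 14. [r3c3∈{3}] nothing but 3 survives at r3c3 ⇒ r3c3=3.
Step 15. [r4c4∈{1}] r4c4 has the single candidate 1 ⇒ r4c4=1.
Step 16. [r1c5∈{6}] r1c5 has the single candidate 6, so r1c5=6.
Step 17. [r2c6∈{2}] r2c6 is down to just 2 ⇒ r2c6=2.
Step 18. [r6c6∈{3}] nothing but 3 survives at r6c6, so r6c6=3.
Step 19. [r3c2∈{1}] r3c2 is down to just 1. So r3c2=1.
Step 20. [r6c2∈{5}] only 5 remains possible at r6c2 ⇒ r6c2=5.
Step 21. [r5c2∈{6}] r5c2's peers cover all but 6. So r5c2=6.
Step 22. [r6c1∈{2}] r6c1 is down to just 2, so r6c1=2.
Step 23. [r2c4∈{4}] r2c4's peers cover all but 4, so r2c4=4.
Step 24. [r4c3∈{6}] nothing but 6 survives at r4c3. So r4c3=6.

Answer: 1 4 2 3 6 5 / 6 3 5 4 1 2 / 4 1 3 5 2 6 / 5 2 6 1 3 4 / 3 6 4 2 5 1 / 2 5 1 6 4 3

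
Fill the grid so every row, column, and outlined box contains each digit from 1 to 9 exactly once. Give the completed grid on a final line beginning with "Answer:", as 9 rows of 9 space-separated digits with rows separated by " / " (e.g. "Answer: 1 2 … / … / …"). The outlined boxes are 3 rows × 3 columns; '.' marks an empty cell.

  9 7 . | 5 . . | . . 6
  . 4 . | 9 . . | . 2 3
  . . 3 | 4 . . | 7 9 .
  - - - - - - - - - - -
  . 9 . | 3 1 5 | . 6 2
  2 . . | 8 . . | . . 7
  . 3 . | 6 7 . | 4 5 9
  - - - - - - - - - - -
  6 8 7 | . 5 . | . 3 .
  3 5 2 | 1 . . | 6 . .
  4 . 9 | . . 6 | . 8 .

Step 1. [r3c9∈{1,5,8}] 8 has one home in col 9: r3c9, so r3c9=8.
Step 2. [r1c7∈{1}] r1c7 is down to just 1. So r1c7=1.
Step 3. [r1c3∈{8}] r1c3's peers cover all but 8, so r1c3=8.
Step 4. [r5c3∈{1,4,5,6}] 5 has one home in row 5: r5c3 ⇒ r5c3=5.
Step 5. [r8c9∈{4}] r8c9 has the single candidate 4 ⇒ r8c9=4.
Step 6. [r3c2∈{1,2,6}] col 2 places 2 nowhere but r3c2, so r3c2=2.
Step 7. [r7c4∈{2}] r7c4 is down to just 2, so r7c4=2.
Step 8. [r2c6∈{1,7,8}] in row 2, 7 fits only at r2c6 ⇒ r2c6=7.
Step 9. [r6c3∈{1}] r6c3's peers cover all but 1. So r6c3=1.
Step 10. [r9c9∈{1,5}] r9c9 is the only open cell in col 9 admitting 5 ⇒ r9c9=5.
Step 11. [r8c6∈{8,9}] col 6 places 8 nowhere but r8c6, so r8c6=8.
Step 12. [r2c1∈{1,5}] 1 has one home in row 2: r2c1. So r2c1=1.
Step 13. [r8c5∈{9}] only 9 remains possible at r8c5. So r8c5=9.
Step 14. [r1c5∈{2,3}] r1c5 is the only open cell in col 5 admitting 2. So r1c5=2.
Step 15. [r3c5∈{6}] only 6 remains possible at r3c5. So r3c5=6.
Step 16. [r6c1∈{8}] r6c1 is down to just 8 ⇒ r6c1=8.
Step 17. [r5c5∈{4}] r5c5 is down to just 4 ⇒ r5c5=4.
Step 18. [r1c6∈{3}] r1c6's peers cover all but 3, so r1c6=3.
Step 19. [r4c3∈{4}] r4c3 is down to just 4, so r4c3=4.
Step 20. [r9c4∈{7}] r9c4 is down to just 7 ⇒ r9c4=7.
Step 21. [r7c7∈{9}] r7c7's peers cover all but 9, so r7c7=9.
Step 22. [r5c7∈{3}] nothing but 3 survives at r5c7. So r5c7=3.
Step 23. [r7c6∈{4}] r7c6 has the single candidate 4, so r7c6=4.
Step 24. [r5c8∈{1}] only 1 remains possible at r5c8 ⇒ r5c8=1.
Step 25. [r4c7∈{8}] only 8 remains possible at r4c7, so r4c7=8.
Step 26. [r6c6∈{2}] only 2 remains possible at r6c6, so r6c6=2.
Step 27. [r7c9∈{1}] r7c9 is down to just 1 ⇒ r7c9=1.
Step 28. [r3c6∈{1}] only 1 remains possible at r3c6, so r3c6=1.
Step 29. [r9c2∈{1}] only 1 remains possible at r9c2. So r9c2=1.
Step 30. [r2c7∈{5}] r2c7 has the single candidate 5 ⇒ r2c7=5.
Step 31. [r9c5∈{3}] r9c5 has the single candidate 3 ⇒ r9c5=3.
Step 32. [r9c7∈{2}] only 2 remains possible at r9c7. So r9c7=2.
Step 33. [r3c1∈{5}] r3c1 has the single candidate 5. So r3c1=5.
Step 34. [r5c6∈{9}] r5c6 is down to just 9. So r5c6=9.
Step 35. [r1c8∈{4}] r1c8 is down to just 4. So r1c8=4.
Step 36. [r4c1∈{7}] r4c1 is down to just 7 ⇒ r4c1=7.
Step 37. [r2c3∈{6}] r2c3 is down to just 6. So r2c3=6.
Step 38. [r2c5∈{8}] r2c5 is down to just 8 ⇒ r2c5=8.
Step 39. [r5c2∈{6}] r5c2 has the single candidate 6, so r5c2=6.
Step 40. [r8c8∈{7}] only 7 remains possible at r8c8, so r8c8=7.

Answer: 9 7 8 5 2 3 1 4 6 / 1 4 6 9 8 7 5 2 3 / 5 2 3 4 6 1 7 9 8 / 7 9 4 3 1 5 8 6 2 / 2 6 5 8 4 9 3 1 7 / 8 3 1 6 7 2 4 5 9 / 6 8 7 2 5 4 9 3 1 / 3 5 2 1 9 8 6 7 4 / 4 1 9 7 3 6 2 8 5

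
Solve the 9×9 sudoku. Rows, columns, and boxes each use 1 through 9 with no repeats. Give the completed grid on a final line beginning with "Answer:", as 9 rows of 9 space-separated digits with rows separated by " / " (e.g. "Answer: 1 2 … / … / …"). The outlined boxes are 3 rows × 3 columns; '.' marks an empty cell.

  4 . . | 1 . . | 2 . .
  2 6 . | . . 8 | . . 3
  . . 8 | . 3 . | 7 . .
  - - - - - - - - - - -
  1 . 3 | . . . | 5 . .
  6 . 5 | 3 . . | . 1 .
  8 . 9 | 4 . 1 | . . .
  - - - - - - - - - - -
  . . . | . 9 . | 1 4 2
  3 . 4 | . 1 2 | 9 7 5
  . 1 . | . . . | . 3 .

Step 1. [r8c4∈{6,8}] in row 8, 6 fits only at r8c4. So r8c4=6.
Step 2. [r6c5∈{2,5,6,7}] row 6 places 5 nowhere but r6c5 ⇒ r6c5=5.
Step 3. [r1c3∈{7}] nothing but 7 survives at r1c3, so r1c3=7.
Step 4. [r1c5∈{6}] nothing but 6 survives at r1c5, so r1c5=6.
Step 5. [r4c6∈{6,7,9}] 6 has one home in col 6: r4c6, so r4c6=6.
Step 6. [r2c7∈{4}] r2c7 has the single candidate 4. So r2c7=4.
Step 7. [r5c7∈{8}] r5c7 has the single candidate 8, so r5c7=8.
Step 8. [r2c5∈{7}] r2c5 has the single candidate 7, so r2c5=7.
Step 9. [r9c9∈{6,8}] box 9 places 8 nowhere but r9c9, so r9c9=8.
Step 10. [r1c9∈{9}] r1c9's peers cover all but 9 ⇒ r1c9=9.
Step 11. [r1c6∈{5}] r1c6's peers cover all but 5, so r1c6=5.
Step 12. [r3c2∈{5,9}] 9 has one home in col 2: r3c2, so r3c2=9.
Step 13. [r7c2∈{5,7,8}] r7c2 is the only open cell in col 2 admitting 5 ⇒ r7c2=5.
Step 14. [r7c1∈{7}] only 7 remains possible at r7c1 ⇒ r7c1=7.
Step 15. [r5c5∈{2}] only 2 remains possible at r5c5, so r5c5=2.
Step 16. [r9c7∈{6}] r9c7 has the single candidate 6 ⇒ r9c7=6.
Step 17. [r4c8∈{2,9}] in col 8, 9 fits only at r4c8. So r4c8=9.
Step 18. [r4c2∈{2,4,7}] across row 4, 2 lands solely at r4c2. So r4c2=2.
Step 19. [r6c2∈{7}] r6c2 has the single candidate 7 ⇒ r6c2=7.
Step 20. [r4c9∈{4,7}] row 4 places 4 nowhere but r4c9. So r4c9=4.
Step 21. [r4c4∈{7,8}] in row 4, 7 fits only at r4c4 ⇒ r4c4=7.
Step 22. [r6c9∈{6}] only 6 remains possible at r6c9. So r6c9=6.
Step 23. [r3c1∈{5}] only 5 remains possible at r3c1 ⇒ r3c1=5.
Step 24. [r9c5∈{4}] r9c5's peers cover all but 4, so r9c5=4.
Step 25. [r6c8∈{2}] r6c8 has the single candidate 2. So r6c8=2.
Step 26. [r3c9∈{1}] r3c9 has the single candidate 1, so r3c9=1.
Step 27. [r9c1∈{9}] r9c1 has the single candidate 9, so r9c1=9.
Step 28. [r3c6∈{4}] nothing but 4 survives at r3c6 ⇒ r3c6=4.
Step 29. [r9c4∈{5}] r9c4 is down to just 5, so r9c4=5.
Step 30. [r4c5∈{8}] r4c5 has the single candidate 8. So r4c5=8.
Step 31. [r1c2∈{3}] only 3 remains possible at r1c2. So r1c2=3.
Step 32. [r1c8∈{8}] r1c8's peers cover all but 8 ⇒ r1c8=8.
Step 33. [r7c3∈{6}] r7c3 is down to just 6. So r7c3=6.
Step 34. [r7c4∈{8}] r7c4's peers cover all but 8 ⇒ r7c4=8.
Step 35. [r2c3∈{1}] r2c3's peers cover all but 1, so r2c3=1.
Step 36. [r3c8∈{6}] r3c8's peers cover all but 6, so r3c8=6.
Step 37. [r9c6∈{7}] r9c6's peers cover all but 7. So r9c6=7.
Step 38. [r7c6∈{3}] r7c6's peers cover all but 3, so r7c6=3.
Step 39. [r3c4∈{2}] nothing but 2 survives at r3c4 ⇒ r3c4=2.
Step 40. [r2c8∈{5}] only 5 remains possible at r2c8 ⇒ r2c8=5.
Step 41. [r2c4∈{9}] r2c4 is down to just 9, so r2c4=9.
Step 42. [r5c6∈{9}] r5c6 is down to just 9, so r5c6=9.
Step 43. [r5c2∈{4}] r5c2 has the single candidate 4 ⇒ r5c2=4.
Step 44. [r6c7∈{3}] r6c7 has the single candidate 3 ⇒ r6c7=3.
Step 45. [r8c2∈{8}] nothing but 8 survives at r8c2 ⇒ r8c2=8.
Step 46. [r9c3∈{2}] r9c3 has the single candidate 2. So r9c3=2.
Step 47. [r5c9∈{7}] nothing but 7 survives at r5c9, so r5c9=7.

Answer: 4 3 7 1 6 5 2 8 9 / 2 6 1 9 7 8 4 5 3 / 5 9 8 2 3 4 7 6 1 / 1 2 3 7 8 6 5 9 4 / 6 4 5 3 2 9 8 1 7 / 8 7 9 4 5 1 3 2 6 / 7 5 6 8 9 3 1 4 2 / 3 8 4 6 1 2 9 7 5 / 9 1 2 5 4 7 6 3 8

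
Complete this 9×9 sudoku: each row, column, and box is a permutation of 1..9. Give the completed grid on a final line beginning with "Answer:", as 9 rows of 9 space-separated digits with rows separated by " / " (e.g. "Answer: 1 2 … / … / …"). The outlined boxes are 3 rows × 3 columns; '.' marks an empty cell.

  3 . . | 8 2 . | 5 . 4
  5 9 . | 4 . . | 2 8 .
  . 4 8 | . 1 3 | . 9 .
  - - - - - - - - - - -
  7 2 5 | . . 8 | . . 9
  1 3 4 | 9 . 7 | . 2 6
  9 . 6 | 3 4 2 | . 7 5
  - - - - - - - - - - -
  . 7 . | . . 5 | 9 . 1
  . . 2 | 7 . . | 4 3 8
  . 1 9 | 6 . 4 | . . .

Step 1. [r1c2∈{6}] nothing but 6 survives at r1c2 ⇒ r1c2=6.
Step 2. [r6c7∈{1,8}] r6c7 is the only open cell in row 6 admitting 1. So r6c7=1.
Step 3. [r3c9∈{7}] nothing but 7 survives at r3c9, so r3c9=7.
Step 4. [r9c1∈{8}] r9c1 has the single candidate 8. So r9c1=8.
Step 5. [r2c3∈{1,7}] in row 2, 1 fits only at r2c3, so r2c3=1.
Step 6. [r7c3∈{3}] r7c3's peers cover all but 3. So r7c3=3.
Step 7. [r2c6∈{6}] r2c6 has the single candidate 6 ⇒ r2c6=6.
Step 8. [r1c6∈{9}] nothing but 9 survives at r1c6 ⇒ r1c6=9.
Step 9. [r7c1∈{4,6}] 4 has one home in row 7: r7c1, so r7c1=4.
Step 10. [r9c5∈{3}] r9c5's peers cover all but 3. So r9c5=3.
Step 11. [r3c4∈{5}] r3c4's peers cover all but 5. So r3c4=5.
Step 12. [r3c7∈{6}] only 6 remains possible at r3c7 ⇒ r3c7=6.
Step 13. [r7c8∈{6}] r7c8 is down to just 6, so r7c8=6.
Step 14. [r8c5∈{9}] r8c5's peers cover all but 9, so r8c5=9.
Step 15. [r6c2∈{8}] r6c2 has the single candidate 8, so r6c2=8.
Step 16. [r5c7∈{8}] r5c7's peers cover all but 8, so r5c7=8.
Step 17. [r2c5∈{7}] only 7 remains possible at r2c5 ⇒ r2c5=7.
Step 18. [r3c1∈{2}] nothing but 2 survives at r3c1. So r3c1=2.
Step 19. [r4c8∈{4}] r4c8 has the single candidate 4. So r4c8=4.
Step 20. [r8c1∈{6}] r8c1 has the single candidate 6 ⇒ r8c1=6.
Step 21. [r9c9∈{2}] nothing but 2 survives at r9c9, so r9c9=2.
Step 22. [r5c5∈{5}] r5c5 has the single candidate 5. So r5c5=5.
Step 23. [r4c4∈{1}] nothing but 1 survives at r4c4 ⇒ r4c4=1.
Step 24. [r1c8∈{1}] only 1 remains possible at r1c8. So r1c8=1.
Step 25. [r4c7∈{3}] only 3 remains possible at r4c7. So r4c7=3.
Step 26. [r8c6∈{1}] r8c6 is down to just 1, so r8c6=1.
Step 27. [r1c3∈{7}] r1c3 is down to just 7. So r1c3=7.
Step 28. [r9c7∈{7}] r9c7 has the single candidate 7, so r9c7=7.
Step 29. [r9c8∈{5}] only 5 remains possible at r9c8, so r9c8=5.
Step 30. [r4c5∈{6}] only 6 remains possible at r4c5. So r4c5=6.
Step 31. [r7c4∈{2}] r7c4 has the single candidate 2 ⇒ r7c4=2.
Step 32. [r2c9∈{3}] r2c9 has the single candidate 3 ⇒ r2c9=3.
Step 33. [r8c2∈{5}] only 5 remains possible at r8c2, so r8c2=5.
Step 34. [r7c5∈{8}] r7c5's peers cover all but 8. So r7c5=8.

Answer: 3 6 7 8 2 9 5 1 4 / 5 9 1 4 7 6 2 8 3 / 2 4 8 5 1 3 6 9 7 / 7 2 5 1 6 8 3 4 9 / 1 3 4 9 5 7 8 2 6 / 9 8 6 3 4 2 1 7 5 / 4 7 3 2 8 5 9 6 1 / 6 5 2 7 9 1 4 3 8 / 8 1 9 6 3 4 7 5 2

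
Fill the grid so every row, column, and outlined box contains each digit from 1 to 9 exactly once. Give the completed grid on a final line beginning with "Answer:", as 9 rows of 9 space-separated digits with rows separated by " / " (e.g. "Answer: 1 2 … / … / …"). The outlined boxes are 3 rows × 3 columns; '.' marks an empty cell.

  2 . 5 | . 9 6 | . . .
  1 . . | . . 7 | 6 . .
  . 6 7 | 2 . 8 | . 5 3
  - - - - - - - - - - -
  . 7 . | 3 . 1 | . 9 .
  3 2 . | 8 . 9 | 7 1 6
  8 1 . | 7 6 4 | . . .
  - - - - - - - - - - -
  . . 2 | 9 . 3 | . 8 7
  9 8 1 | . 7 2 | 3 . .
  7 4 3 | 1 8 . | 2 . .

Step 1. [r1c4∈{4}] r1c4's peers cover all but 4. So r1c4=4.
Step 2. [r4c1∈{4,5,6}] across box 4, 5 lands solely at r4c1 ⇒ r4c1=5.
Step 3. [r7c7∈{1,4,5}] r7c7 is the only open cell in row 7 admitting 1 ⇒ r7c7=1.
Step 4. [r1c7∈{8}] r1c7's peers cover all but 8, so r1c7=8.
Step 5. [r9c6∈{5}] only 5 remains possible at r9c6, so r9c6=5.
Step 6. [r4c7∈{4}] nothing but 4 survives at r4c7, so r4c7=4.
Step 7. [r2c2∈{3,9}] across col 2, 9 lands solely at r2c2, so r2c2=9.
Step 8. [r8c9∈{4,5}] row 8 places 5 nowhere but r8c9. So r8c9=5.
Step 9. [r6c9∈{2}] r6c9 is down to just 2. So r6c9=2.
Step 10. [r2c9∈{4}] r2c9 is down to just 4 ⇒ r2c9=4.
Step 11. [r8c8∈{4,6}] r8c8 is the only open cell in row 8 admitting 4, so r8c8=4.
Step 12. [r2c5∈{3,5}] across row 2, 3 lands solely at r2c5 ⇒ r2c5=3.
Step 13. [r9c9∈{9}] only 9 remains possible at r9c9 ⇒ r9c9=9.
Step 14. [r4c9∈{8}] nothing but 8 survives at r4c9, so r4c9=8.
Step 15. [r6c8∈{3}] r6c8 has the single candidate 3, so r6c8=3.
Step 16. [r6c7∈{5}] r6c7 has the single candidate 5, so r6c7=5.
Step 17. [r6c3∈{9}] only 9 remains possible at r6c3. So r6c3=9.
Step 18. [r7c2∈{5}] r7c2 has the single candidate 5 ⇒ r7c2=5.
Step 19. [r7c5∈{4}] only 4 remains possible at r7c5, so r7c5=4.
Step 20. [r4c5∈{2}] r4c5 is down to just 2. So r4c5=2.
Step 21. [r2c4∈{5}] nothing but 5 survives at r2c4, so r2c4=5.
Step 22. [r2c8∈{2}] nothing but 2 survives at r2c8, so r2c8=2.
Step 23. [r5c5∈{5}] nothing but 5 survives at r5c5. So r5c5=5.
Step 24. [r7c1∈{6}] r7c1 has the single candidate 6, so r7c1=6.
Step 25. [r8c4∈{6}] only 6 remains possible at r8c4 ⇒ r8c4=6.
Step 26. [r2c3∈{8}] r2c3 is down to just 8. So r2c3=8.
Step 27. [r3c7∈{9}] r3c7 has the single candidate 9 ⇒ r3c7=9.
Step 28. [r3c5∈{1}] only 1 remains possible at r3c5, so r3c5=1.
Step 29. [r3c1∈{4}] only 4 remains possible at r3c1. So r3c1=4.
Step 30. [r5c3∈{4}] only 4 remains possible at r5c3, so r5c3=4.
Step 31. [r1c2∈{3}] r1c2's peers cover all but 3. So r1c2=3.
Step 32. [r4c3∈{6}] nothing but 6 survives at r4c3, so r4c3=6.
Step 33. [r1c8∈{7}] only 7 remains possible at r1c8, so r1c8=7.
Step 34. [r9c8∈{6}] nothing but 6 survives at r9c8, so r9c8=6.
Step 35. [r1c9∈{1}] r1c9 has the single candidate 1. So r1c9=1.

Answer: 2 3 5 4 9 6 8 7 1 / 1 9 8 5 3 7 6 2 4 / 4 6 7 2 1 8 9 5 3 / 5 7 6 3 2 1 4 9 8 / 3 2 4 8 5 9 7 1 6 / 8 1 9 7 6 4 5 3 2 / 6 5 2 9 4 3 1 8 7 / 9 8 1 6 7 2 3 4 5 / 7 4 3 1 8 5 2 6 9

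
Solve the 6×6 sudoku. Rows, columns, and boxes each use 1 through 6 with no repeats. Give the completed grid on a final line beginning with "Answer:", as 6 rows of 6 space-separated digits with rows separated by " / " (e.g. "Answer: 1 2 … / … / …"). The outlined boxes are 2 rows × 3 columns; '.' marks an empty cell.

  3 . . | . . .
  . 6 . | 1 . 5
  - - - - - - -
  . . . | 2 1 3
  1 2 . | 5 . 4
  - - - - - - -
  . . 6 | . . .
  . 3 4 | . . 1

Step 1. [r5c6∈{2}] r5c6's peers cover all but 2. So r5c6=2.
Step 2. [r5c1∈{5}] only 5 remains possible at r5c1, so r5c1=5.
Step 3. [r2c3∈{2}] r2c3's peers cover all but 2. So r2c3=2.
Step 4. [r2c1∈{4}] nothing but 4 survives at r2c1, so r2c1=4.
Step 5. [r1c5∈{2,4,6}] row 1 places 2 nowhere but r1c5, so r1c5=2.
Step 6. [r3c3∈{5}] r3c3 is down to just 5. So r3c3=5.
Step 7. [r6c4∈{6}] r6c4's peers cover all but 6 ⇒ r6c4=6.
Step 8. [r5c4∈{3,4}] 3 has one home in col 4: r5c4, so r5c4=3.
Step 9. [r1c3∈{1}] r1c3's peers cover all but 1, so r1c3=1.
Step 10. [r6c1∈{2}] r6c1 has the single candidate 2 ⇒ r6c1=2.
Step 11. [r1c6∈{6}] r1c6 has the single candidate 6. So r1c6=6.
Step 12. [r5c2∈{1}] r5c2 has the single candidate 1, so r5c2=1.
Step 13. [r3c2∈{4}] r3c2's peers cover all but 4 ⇒ r3c2=4.
Step 14. [r4c5∈{6}] r4c5 is down to just 6. So r4c5=6.
Step 15. [r4c3∈{3}] r4c3 is down to just 3. So r4c3=3.
Step 16. [r3c1∈{6}] r3c1 has the single candidate 6 ⇒ r3c1=6.
Step 17. [r5c5∈{4}] r5c5 is down to just 4 ⇒ r5c5=4.
Step 18. [r2c5∈{3}] r2c5 is down to just 3 ⇒ r2c5=3.
Step 19. [r1c2∈{5}] r1c2's peers cover all but 5, so r1c2=5.
Step 20. [r1c4∈{4}] nothing but 4 survives at r1c4. So r1c4=4.
Step 21. [r6c5∈{5}] r6c5 has the single candidate 5. So r6c5=5.

Answer: 3 5 1 4 2 6 / 4 6 2 1 3 5 / 6 4 5 2 1 3 / 1 2 3 5 6 4 / 5 1 6 3 4 2 / 2 3 4 6 5 1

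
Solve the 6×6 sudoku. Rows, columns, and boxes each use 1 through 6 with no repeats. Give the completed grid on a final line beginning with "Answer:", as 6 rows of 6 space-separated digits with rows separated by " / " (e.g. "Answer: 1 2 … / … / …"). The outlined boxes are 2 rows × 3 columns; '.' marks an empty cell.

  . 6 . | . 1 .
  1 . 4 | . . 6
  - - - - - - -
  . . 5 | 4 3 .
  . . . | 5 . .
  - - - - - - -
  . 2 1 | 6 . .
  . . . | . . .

Step 1. [r1c6∈{2,3,4,5}] across row 1, 4 lands solely at r1c6 ⇒ r1c6=4.
Step 2. [r1c1∈{2,3,5}] row 1 places 5 nowhere but r1c1, so r1c1=5.
Step 3. [r3c1∈{2,6}] r3c1 is the only open cell in row 3 admitting 6, so r3c1=6.
Step 4. [r4c1∈{2,3,4}] in col 1, 2 fits only at r4c1. So r4c1=2.
Step 5. [r6c2∈{3,4,5}] across col 2, 5 lands solely at r6c2 ⇒ r6c2=5.
Step 6. [r4c6∈{1}] only 1 remains possible at r4c6, so r4c6=1.
Step 7. [r4c3∈{3}] r4c3 is down to just 3 ⇒ r4c3=3.
Step 8. [r1c4∈{2,3}] across row 1, 3 lands solely at r1c4. So r1c4=3.
Step 9. [r2c5∈{2,5}] 5 has one home in row 2: r2c5 ⇒ r2c5=5.
Step 10. [r6c5∈{2,4}] in col 5, 2 fits only at r6c5, so r6c5=2.
Step 11. [r6c1∈{3,4}] row 6 places 4 nowhere but r6c1 ⇒ r6c1=4.
Step 12. [r5c1∈{3}] r5c1 has the single candidate 3. So r5c1=3.
Step 13. [r4c5∈{6}] r4c5's peers cover all but 6, so r4c5=6.
Step 14. [r4c2∈{4}] r4c2's peers cover all but 4 ⇒ r4c2=4.
Step 15. [r5c5∈{4}] r5c5's peers cover all but 4, so r5c5=4.
Step 16. [r6c6∈{3}] r6c6's peers cover all but 3 ⇒ r6c6=3.
Step 17. [r3c2∈{1}] r3c2's peers cover all but 1. So r3c2=1.
Step 18. [r2c4∈{2}] only 2 remains possible at r2c4. So r2c4=2.
Step 19. [r6c3∈{6}] only 6 remains possible at r6c3. So r6c3=6.
Step 20. [r1c3∈{2}] r1c3 is down to just 2, so r1c3=2.
Step 21. [r3c6∈{2}] r3c6 has the single candidate 2, so r3c6=2.
Step 22. [r2c2∈{3}] r2c2's peers cover all but 3, so r2c2=3.
Step 23. [r5c6∈{5}] r5c6 has the single candidate 5. So r5c6=5.
Step 24. [r6c4∈{1}] r6c4 is down to just 1, so r6c4=1.

Answer: 5 6 2 3 1 4 / 1 3 4 2 5 6 / 6 1 5 4 3 2 / 2 4 3 5 6 1 / 3 2 1 6 4 5 / 4 5 6 1 2 3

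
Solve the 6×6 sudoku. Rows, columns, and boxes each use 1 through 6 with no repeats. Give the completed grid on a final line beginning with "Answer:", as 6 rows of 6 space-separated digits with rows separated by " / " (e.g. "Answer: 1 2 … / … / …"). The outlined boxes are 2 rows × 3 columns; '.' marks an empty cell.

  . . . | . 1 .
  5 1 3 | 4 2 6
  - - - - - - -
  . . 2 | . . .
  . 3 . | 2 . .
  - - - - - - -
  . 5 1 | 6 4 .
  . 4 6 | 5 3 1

Step 1. [r3c2∈{6}] only 6 remains possible at r3c2. So r3c2=6.
Step 2. [r1c6∈{3,5}] r1c6 is the only open cell in row 1 admitting 5. So r1c6=5.
Step 3. [r4c6∈{4}] only 4 remains possible at r4c6 ⇒ r4c6=4.
Step 4. [r1c1∈{2,4,6}] in row 1, 6 fits only at r1c1. So r1c1=6.
Step 5. [r3c4∈{1,3}] in col 4, 1 fits only at r3c4. So r3c4=1.
Step 6. [r3c5∈{5}] r3c5 is down to just 5 ⇒ r3c5=5.
Step 7. [r5c6∈{2}] r5c6 is down to just 2. So r5c6=2.
Step 8. [r3c6∈{3}] r3c6's peers cover all but 3. So r3c6=3.
Step 9. [r1c3∈{4}] r1c3 is down to just 4, so r1c3=4.
Step 10. [r3c1∈{4}] r3c1 has the single candidate 4. So r3c1=4.
Step 11. [r6c1∈{2}] r6c1 has the single candidate 2. So r6c1=2.
Step 12. [r1c2∈{2}] only 2 remains possible at r1c2 ⇒ r1c2=2.
Step 13. [r4c1∈{1}] only 1 remains possible at r4c1 ⇒ r4c1=1.
Step 14. [r4c3∈{5}] r4c3's peers cover all but 5 ⇒ r4c3=5.
Step 15. [r5c1∈{3}] r5c1 is down to just 3 ⇒ r5c1=3.
Step 16. [r1c4∈{3}] r1c4 has the single candidate 3, so r1c4=3.
Step 17. [r4c5∈{6}] r4c5 is down to just 6 ⇒ r4c5=6.

Answer: 6 2 4 3 1 5 / 5 1 3 4 2 6 / 4 6 2 1 5 3 / 1 3 5 2 6 4 / 3 5 1 6 4 2 / 2 4 6 5 3 1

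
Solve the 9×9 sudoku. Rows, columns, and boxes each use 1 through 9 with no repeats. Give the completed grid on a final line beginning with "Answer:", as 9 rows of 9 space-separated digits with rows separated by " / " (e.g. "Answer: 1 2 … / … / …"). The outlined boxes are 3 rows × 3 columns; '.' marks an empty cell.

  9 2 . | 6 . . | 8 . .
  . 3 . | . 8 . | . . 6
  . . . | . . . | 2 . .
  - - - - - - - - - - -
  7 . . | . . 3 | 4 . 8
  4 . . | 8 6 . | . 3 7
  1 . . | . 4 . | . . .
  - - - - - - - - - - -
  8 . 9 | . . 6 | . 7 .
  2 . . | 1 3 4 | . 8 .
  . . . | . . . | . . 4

Step 1. [r2c1∈{5}] r2c1 has the single candidate 5. So r2c1=5.
Step 2. [r3c4∈{3,4,5,7,9}] in col 4, 3 fits only at r3c4. So r3c4=3.
Step 3. [r2c4∈{2,4,7,9}] in col 4, 4 fits only at r2c4. So r2c4=4.
Step 4. [r2c6∈{1,2,7,9}] 2 has one home in row 2: r2c6, so r2c6=2.
Step 5. [r6c3∈{2,3,5,6,8}] row 6 places 3 nowhere but r6c3. So r6c3=3.
Step 6. [r3c3∈{1,4,6,7,8}] col 3 places 8 nowhere but r3c3, so r3c3=8.
Step 7. [r1c3∈{1,4,7}] in col 3, 4 fits only at r1c3, so r1c3=4.
Step 8. [r2c7∈{1,7,9}] r2c7 is the only open cell in col 7 admitting 7. So r2c7=7.
Step 9. [r3c2∈{1,6,7}] 7 has one home in box 1: r3c2 ⇒ r3c2=7.
Step 10. [r2c8∈{1,9}] across row 2, 9 lands solely at r2c8, so r2c8=9.
Step 11. [r6c2∈{5,6,8,9}] in row 6, 8 fits only at r6c2. So r6c2=8.
Step 12. [r1c9∈{1,3,5}] in row 1, 3 fits only at r1c9. So r1c9=3.
Step 13. [r8c3∈{5,6,7}] row 8 places 7 nowhere but r8c3. So r8c3=7.
Step 14. [r7c7∈{1,3,5}] in row 7, 3 fits only at r7c7. So r7c7=3.
Step 15. [r9c6∈{5,7,8,9}] in row 9, 8 fits only at r9c6, so r9c6=8.
Step 16. [r3c8∈{1,4,5}] 4 has one home in row 3: r3c8, so r3c8=4.
Step 17. [r7c2∈{1,4,5}] in row 7, 4 fits only at r7c2. So r7c2=4.
Step 18. [r9c2∈{1,5,6}] r9c2 is the only open cell in col 2 admitting 1, so r9c2=1.
Step 19. [r5c7∈{1,5,9}] in col 7, 1 fits only at r5c7, so r5c7=1.
Step 20. [r4c5∈{1,2,5,9}] r4c5 is the only open cell in row 4 admitting 1, so r4c5=1.
Step 21. [r1c8∈{1,5}] 1 has one home in col 8: r1c8. So r1c8=1.
Step 22. [r3c9∈{5}] r3c9 is down to just 5. So r3c9=5.
Step 23. [r8c9∈{9}] only 9 remains possible at r8c9, so r8c9=9.
Step 24. [r6c9∈{2}] only 2 remains possible at r6c9 ⇒ r6c9=2.
Step 25. [r4c4∈{2,5,9}] in box 5, 2 fits only at r4c4 ⇒ r4c4=2.
Step 26. [r6c7∈{5,6,9}] col 7 places 9 nowhere but r6c7 ⇒ r6c7=9.
Step 27. [r7c4∈{5}] r7c4's peers cover all but 5, so r7c4=5.
Step 28. [r5c6∈{5,9}] r5c6 is the only open cell in box 5 admitting 9 ⇒ r5c6=9.
Step 29. [r5c2∈{5}] nothing but 5 survives at r5c2, so r5c2=5.
Step 30. [r8c2∈{6}] r8c2's peers cover all but 6, so r8c2=6.
Step 31. [r6c6∈{5,7}] across box 5, 5 lands solely at r6c6. So r6c6=5.
Step 32. [r9c8∈{2,5,6}] 2 has one home in col 8: r9c8 ⇒ r9c8=2.
Step 33. [r9c4∈{7,9}] across col 4, 9 lands solely at r9c4. So r9c4=9.
Step 34. [r8c7∈{5}] nothing but 5 survives at r8c7. So r8c7=5.
Step 35. [r4c8∈{5,6}] 5 has one home in row 4: r4c8 ⇒ r4c8=5.
Step 36. [r1c5∈{5,7}] in row 1, 5 fits only at r1c5 ⇒ r1c5=5.
Step 37. [r3c1∈{6}] r3c1 is down to just 6 ⇒ r3c1=6.
Step 38. [r9c1∈{3}] r9c1's peers cover all but 3, so r9c1=3.
Step 39. [r3c5∈{9}] only 9 remains possible at r3c5 ⇒ r3c5=9.
Step 40. [r9c7∈{6}] only 6 remains possible at r9c7. So r9c7=6.
Step 41. [r9c3∈{5}] nothing but 5 survives at r9c3, so r9c3=5.
Step 42. [r4c2∈{9}] only 9 remains possible at r4c2. So r4c2=9.
Step 43. [r6c8∈{6}] r6c8 is down to just 6 ⇒ r6c8=6.
Step 44. [r3c6∈{1}] nothing but 1 survives at r3c6, so r3c6=1.
Step 45. [r7c5∈{2}] r7c5's peers cover all but 2, so r7c5=2.
Step 46. [r4c3∈{6}] only 6 remains possible at r4c3. So r4c3=6.
Step 47. [r5c3∈{2}] r5c3 has the single candidate 2, so r5c3=2.
Step 48. [r9c5∈{7}] only 7 remains possible at r9c5. So r9c5=7.
Step 49. [r1c6∈{7}] only 7 remains possible at r1c6 ⇒ r1c6=7.
Step 50. [r2c3∈{1}] r2c3's peers cover all but 1. So r2c3=1.
Step 51. [r6c4∈{7}] r6c4 has the single candidate 7. So r6c4=7.
Step 52. [r7c9∈{1}] r7c9 has the single candidate 1, so r7c9=1.

Answer: 9 2 4 6 5 7 8 1 3 / 5 3 1 4 8 2 7 9 6 / 6 7 8 3 9 1 2 4 5 / 7 9 6 2 1 3 4 5 8 / 4 5 2 8 6 9 1 3 7 / 1 8 3 7 4 5 9 6 2 / 8 4 9 5 2 6 3 7 1 / 2 6 7 1 3 4 5 8 9 / 3 1 5 9 7 8 6 2 4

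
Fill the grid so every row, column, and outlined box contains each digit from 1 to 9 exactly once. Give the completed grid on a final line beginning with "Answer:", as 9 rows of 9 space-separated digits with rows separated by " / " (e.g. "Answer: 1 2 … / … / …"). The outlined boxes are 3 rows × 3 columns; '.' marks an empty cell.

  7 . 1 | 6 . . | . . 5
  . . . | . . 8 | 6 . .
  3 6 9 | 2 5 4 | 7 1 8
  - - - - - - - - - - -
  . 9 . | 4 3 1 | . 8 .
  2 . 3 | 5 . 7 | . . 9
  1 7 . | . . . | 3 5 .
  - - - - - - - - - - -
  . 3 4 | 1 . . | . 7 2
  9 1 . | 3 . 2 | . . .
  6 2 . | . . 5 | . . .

Step 1. [r1c5∈{9}] only 9 remains possible at r1c5, so r1c5=9.
Step 2. [r6c9∈{4,6}] 4 has one home in row 6: r6c9 ⇒ r6c9=4.
Step 3. [r7c1∈{5,8}] 8 has one home in col 1: r7c1. So r7c1=8.
Step 4. [r6c3∈{6,8}] r6c3 is the only open cell in col 3 admitting 8. So r6c3=8.
Step 5. [r9c4∈{7,8,9}] across col 4, 8 lands solely at r9c4, so r9c4=8.
Step 6. [r7c5∈{6}] r7c5 has the single candidate 6, so r7c5=6.
Step 7. [r8c3∈{5,7}] 5 has one home in box 7: r8c3 ⇒ r8c3=5.
Step 8. [r2c8∈{2,3,4,9}] across row 2, 9 lands solely at r2c8. So r2c8=9.
Step 9. [r8c5∈{4,7}] 7 has one home in row 8: r8c5. So r8c5=7.
Step 10. [r9c7∈{1,4,9}] across row 9, 9 lands solely at r9c7, so r9c7=9.
Step 11. [r1c8∈{2,3,4}] r1c8 is the only open cell in col 8 admitting 2, so r1c8=2.
Step 12. [r2c1∈{4,5}] col 1 places 4 nowhere but r2c1. So r2c1=4.
Step 13. [r9c8∈{3,4}] r9c8 is the only open cell in col 8 admitting 3, so r9c8=3.
Step 14. [r8c9∈{6}] nothing but 6 survives at r8c9. So r8c9=6.
Step 15. [r7c6∈{9}] r7c6's peers cover all but 9, so r7c6=9.
Step 16. [r8c7∈{4,8}] r8c7 is the only open cell in row 8 admitting 8, so r8c7=8.
Step 17. [r2c5∈{1}] only 1 remains possible at r2c5 ⇒ r2c5=1.
Step 18. [r4c3∈{6}] r4c3 has the single candidate 6. So r4c3=6.
Step 19. [r9c3∈{7}] r9c3's peers cover all but 7. So r9c3=7.
Step 20. [r2c4∈{7}] r2c4 is down to just 7, so r2c4=7.
Step 21. [r5c8∈{6}] r5c8 is down to just 6. So r5c8=6.
Step 22. [r6c4∈{9}] nothing but 9 survives at r6c4. So r6c4=9.
Step 23. [r1c6∈{3}] nothing but 3 survives at r1c6. So r1c6=3.
Step 24. [r9c5∈{4}] nothing but 4 survives at r9c5. So r9c5=4.
Step 25. [r4c7∈{2}] r4c7's peers cover all but 2 ⇒ r4c7=2.
Step 26. [r6c5∈{2}] only 2 remains possible at r6c5. So r6c5=2.
Step 27. [r2c9∈{3}] only 3 remains possible at r2c9. So r2c9=3.
Step 28. [r1c7∈{4}] r1c7's peers cover all but 4. So r1c7=4.
Step 29. [r1c2∈{8}] r1c2 is down to just 8. So r1c2=8.
Step 30. [r2c3∈{2}] r2c3 has the single candidate 2, so r2c3=2.
Step 31. [r4c1∈{5}] r4c1 is down to just 5 ⇒ r4c1=5.
Step 32. [r2c2∈{5}] nothing but 5 survives at r2c2. So r2c2=5.
Step 33. [r5c5∈{8}] nothing but 8 survives at r5c5 ⇒ r5c5=8.
Step 34. [r6c6∈{6}] r6c6 has the single candidate 6 ⇒ r6c6=6.
Step 35. [r9c9∈{1}] r9c9 has the single candidate 1 ⇒ r9c9=1.
Step 36. [r4c9∈{7}] only 7 remains possible at r4c9 ⇒ r4c9=7.
Step 37. [r5c2∈{4}] r5c2's peers cover all but 4 ⇒ r5c2=4.
Step 38. [r8c8∈{4}] only 4 remains possible at r8c8 ⇒ r8c8=4.
Step 39. [r7c7∈{5}] r7c7 is down to just 5 ⇒ r7c7=5.
Step 40. [r5c7∈{1}] nothing but 1 survives at r5c7, so r5c7=1.

Answer: 7 8 1 6 9 3 4 2 5 / 4 5 2 7 1 8 6 9 3 / 3 6 9 2 5 4 7 1 8 / 5 9 6 4 3 1 2 8 7 / 2 4 3 5 8 7 1 6 9 / 1 7 8 9 2 6 3 5 4 / 8 3 4 1 6 9 5 7 2 / 9 1 5 3 7 2 8 4 6 / 6 2 7 8 4 5 9 3 1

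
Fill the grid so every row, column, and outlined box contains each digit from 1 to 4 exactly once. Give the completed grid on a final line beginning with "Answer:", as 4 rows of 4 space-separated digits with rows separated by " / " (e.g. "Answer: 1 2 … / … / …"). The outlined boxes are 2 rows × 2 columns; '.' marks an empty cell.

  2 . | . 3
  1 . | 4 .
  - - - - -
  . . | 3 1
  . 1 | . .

Step 1. [r3c1∈{4}] only 4 remains possible at r3c1 ⇒ r3c1=4.
Step 2. [r4c3∈{2}] r4c3 has the single candidate 2. So r4c3=2.
Step 3. [r4c4∈{4}] r4c4 has the single candidate 4, so r4c4=4.
Step 4. [r3c2∈{2}] nothing but 2 survives at r3c2 ⇒ r3c2=2.
Step 5. [r4c1∈{3}] r4c1 is down to just 3, so r4c1=3.
Step 6. [r1c2∈{4}] nothing but 4 survives at r1c2 ⇒ r1c2=4.
Step 7. [r2c2∈{3}] r2c2 has the single candidate 3, so r2c2=3.
Step 8. [r2c4∈{2}] only 2 remains possible at r2c4 ⇒ r2c4=2.
Step 9. [r1c3∈{1}] r1c3 has the single candidate 1, so r1c3=1.

Answer: 2 4 1 3 / 1 3 4 2 / 4 2 3 1 / 3 1 2 4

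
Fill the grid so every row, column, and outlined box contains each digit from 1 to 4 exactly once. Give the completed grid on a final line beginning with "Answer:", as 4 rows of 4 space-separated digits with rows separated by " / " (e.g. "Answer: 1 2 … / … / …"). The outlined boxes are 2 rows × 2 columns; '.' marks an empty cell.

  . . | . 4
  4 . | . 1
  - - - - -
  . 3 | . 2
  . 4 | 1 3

Step 1. [r2c2∈{2}] nothing but 2 survives at r2c2, so r2c2=2.
Step 2. [r1c1∈{1,3}] col 1 places 3 nowhere but r1c1. So r1c1=3.
Step 3. [r4c1∈{2}] nothing but 2 survives at r4c1 ⇒ r4c1=2.
Step 4. [r1c3∈{2}] r1c3's peers cover all but 2. So r1c3=2.
Step 5. [r3c1∈{1}] r3c1's peers cover all but 1, so r3c1=1.
Step 6. [r2c3∈{3}] r2c3 has the single candidate 3 ⇒ r2c3=3.
Step 7. [r3c3∈{4}] only 4 remains possible at r3c3 ⇒ r3c3=4.
Step 8. [r1c2∈{1}] nothing but 1 survives at r1c2 ⇒ r1c2=1.

Answer: 3 1 2 4 / 4 2 3 1 / 1 3 4 2 / 2 4 1 3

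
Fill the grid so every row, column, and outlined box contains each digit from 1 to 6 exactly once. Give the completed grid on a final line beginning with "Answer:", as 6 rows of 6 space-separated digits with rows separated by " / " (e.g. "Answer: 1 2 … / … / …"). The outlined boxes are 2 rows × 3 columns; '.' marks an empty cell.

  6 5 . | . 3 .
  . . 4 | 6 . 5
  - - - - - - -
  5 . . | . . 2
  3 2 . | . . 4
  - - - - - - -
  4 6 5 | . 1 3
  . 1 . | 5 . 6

Step 1. [r4c4∈{1}] r4c4 is down to just 1 ⇒ r4c4=1.
Step 2. [r2c5∈{2}] only 2 remains possible at r2c5, so r2c5=2.
Step 3. [r3c5∈{6}] r3c5 is down to just 6. So r3c5=6.
Step 4. [r1c3∈{1,2}] across row 1, 2 lands solely at r1c3 ⇒ r1c3=2.
Step 5. [r1c4∈{4}] nothing but 4 survives at r1c4, so r1c4=4.
Step 6. [r4c5∈{5}] r4c5 is down to just 5 ⇒ r4c5=5.
Step 7. [r6c5∈{4}] r6c5 has the single candidate 4. So r6c5=4.
Step 8. [r5c4∈{2}] r5c4's peers cover all but 2 ⇒ r5c4=2.
Step 9. [r1c6∈{1}] r1c6's peers cover all but 1, so r1c6=1.
Step 10. [r3c2∈{4}] r3c2's peers cover all but 4, so r3c2=4.
Step 11. [r3c3∈{1}] r3c3 is down to just 1 ⇒ r3c3=1.
Step 12. [r3c4∈{3}] only 3 remains possible at r3c4 ⇒ r3c4=3.
Step 13. [r6c1∈{2}] r6c1 has the single candidate 2. So r6c1=2.
Step 14. [r6c3∈{3}] only 3 remains possible at r6c3. So r6c3=3.
Step 15. [r2c2∈{3}] only 3 remains possible at r2c2 ⇒ r2c2=3.
Step 16. [r2c1∈{1}] r2c1 is down to just 1. So r2c1=1.
Step 17. [r4c3∈{6}] r4c3 has the single candidate 6 ⇒ r4c3=6.

Answer: 6 5 2 4 3 1 / 1 3 4 6 2 5 / 5 4 1 3 6 2 / 3 2 6 1 5 4 / 4 6 5 2 1 3 / 2 1 3 5 4 6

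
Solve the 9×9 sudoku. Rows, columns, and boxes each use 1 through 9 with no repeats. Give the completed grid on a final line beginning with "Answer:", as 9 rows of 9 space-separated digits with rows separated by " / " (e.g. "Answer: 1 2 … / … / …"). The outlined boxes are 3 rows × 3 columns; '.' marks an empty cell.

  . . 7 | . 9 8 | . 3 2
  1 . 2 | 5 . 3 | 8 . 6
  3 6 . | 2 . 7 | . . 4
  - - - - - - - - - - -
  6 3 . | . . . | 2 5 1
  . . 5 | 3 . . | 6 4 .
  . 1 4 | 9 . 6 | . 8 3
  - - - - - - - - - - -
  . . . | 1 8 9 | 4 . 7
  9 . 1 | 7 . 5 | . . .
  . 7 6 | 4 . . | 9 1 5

Step 1. [r8c2∈{2,4,8}] 4 has one home in row 8: r8c2, so r8c2=4.
Step 2. [r5c2∈{2,8,9}] in col 2, 8 fits only at r5c2 ⇒ r5c2=8.
Step 3. [r7c2∈{2,5}] in col 2, 2 fits only at r7c2 ⇒ r7c2=2.
Step 4. [r9c6∈{2}] nothing but 2 survives at r9c6, so r9c6=2.
Step 5. [r4c5∈{4,7}] r4c5 is the only open cell in row 4 admitting 7 ⇒ r4c5=7.
Step 6. [r5c1∈{2,7}] in row 5, 7 fits only at r5c1 ⇒ r5c1=7.
Step 7. [r3c7∈{1,5}] r3c7 is the only open cell in row 3 admitting 5. So r3c7=5.
Step 8. [r2c2∈{9}] nothing but 9 survives at r2c2. So r2c2=9.
Step 9. [r5c5∈{1,2}] across row 5, 2 lands solely at r5c5. So r5c5=2.
Step 10. [r8c5∈{3,6}] col 5 places 6 nowhere but r8c5 ⇒ r8c5=6.
Step 11. [r1c1∈{4,5}] 4 has one home in row 1: r1c1, so r1c1=4.
Step 12. [r3c8∈{9}] only 9 remains possible at r3c8. So r3c8=9.
Step 13. [r2c5∈{4}] r2c5 is down to just 4. So r2c5=4.
Step 14. [r1c2∈{5}] r1c2 has the single candidate 5, so r1c2=5.
Step 15. [r8c8∈{2}] nothing but 2 survives at r8c8 ⇒ r8c8=2.
Step 16. [r5c9∈{9}] r5c9 is down to just 9 ⇒ r5c9=9.
Step 17. [r5c6∈{1}] r5c6 has the single candidate 1, so r5c6=1.
Step 18. [r7c8∈{6}] nothing but 6 survives at r7c8. So r7c8=6.
Step 19. [r1c4∈{6}] nothing but 6 survives at r1c4, so r1c4=6.
Step 20. [r7c1∈{5}] nothing but 5 survives at r7c1 ⇒ r7c1=5.
Step 21. [r1c7∈{1}] nothing but 1 survives at r1c7. So r1c7=1.
Step 22. [r7c3∈{3}] r7c3 is down to just 3 ⇒ r7c3=3.
Step 23. [r2c8∈{7}] r2c8 is down to just 7 ⇒ r2c8=7.
Step 24. [r9c1∈{8}] nothing but 8 survives at r9c1 ⇒ r9c1=8.
Step 25. [r9c5∈{3}] r9c5's peers cover all but 3. So r9c5=3.
Step 26. [r8c9∈{8}] nothing but 8 survives at r8c9 ⇒ r8c9=8.
Step 27. [r3c5∈{1}] nothing but 1 survives at r3c5, so r3c5=1.
Step 28. [r4c6∈{4}] r4c6 is down to just 4. So r4c6=4.
Step 29. [r8c7∈{3}] nothing but 3 survives at r8c7, so r8c7=3.
Step 30. [r4c3∈{9}] r4c3's peers cover all but 9, so r4c3=9.
Step 31. [r3c3∈{8}] r3c3 has the single candidate 8 ⇒ r3c3=8.
Step 32. [r6c5∈{5}] only 5 remains possible at r6c5, so r6c5=5.
Step 33. [r6c1∈{2}] only 2 remains possible at r6c1, so r6c1=2.
Step 34. [r6c7∈{7}] r6c7 has the single candidate 7. So r6c7=7.
Step 35. [r4c4∈{8}] r4c4's peers cover all but 8. So r4c4=8.

Answer: 4 5 7 6 9 8 1 3 2 / 1 9 2 5 4 3 8 7 6 / 3 6 8 2 1 7 5 9 4 / 6 3 9 8 7 4 2 5 1 / 7 8 5 3 2 1 6 4 9 / 2 1 4 9 5 6 7 8 3 / 5 2 3 1 8 9 4 6 7 / 9 4 1 7 6 5 3 2 8 / 8 7 6 4 3 2 9 1 5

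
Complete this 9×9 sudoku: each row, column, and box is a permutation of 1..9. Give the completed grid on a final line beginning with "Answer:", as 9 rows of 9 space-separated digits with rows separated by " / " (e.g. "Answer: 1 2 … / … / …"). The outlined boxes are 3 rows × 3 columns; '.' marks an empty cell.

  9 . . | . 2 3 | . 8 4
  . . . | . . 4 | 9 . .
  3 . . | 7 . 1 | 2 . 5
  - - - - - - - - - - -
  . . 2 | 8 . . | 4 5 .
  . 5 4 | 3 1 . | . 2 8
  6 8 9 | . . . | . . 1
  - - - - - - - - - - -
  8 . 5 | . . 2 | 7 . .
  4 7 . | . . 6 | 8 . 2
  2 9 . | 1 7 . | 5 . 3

Step 1. [r3c8∈{6}] r3c8's peers cover all but 6 ⇒ r3c8=6.
Step 2. [r1c4∈{5,6}] r1c4 is the only open cell in row 1 admitting 5, so r1c4=5.
Step 3. [r4c9∈{6,7,9}] box 6 places 9 nowhere but r4c9 ⇒ r4c9=9.
Step 4. [r8c4∈{9}] r8c4's peers cover all but 9 ⇒ r8c4=9.
Step 5. [r1c3∈{1,6,7}] across row 1, 7 lands solely at r1c3, so r1c3=7.
Step 6. [r1c2∈{1,6}] in row 1, 6 fits only at r1c2, so r1c2=6.
Step 7. [r4c6∈{7}] r4c6 is down to just 7 ⇒ r4c6=7.
Step 8. [r7c4∈{4}] only 4 remains possible at r7c4, so r7c4=4.
Step 9. [r2c8∈{1,3,7}] in row 2, 3 fits only at r2c8. So r2c8=3.
Step 10. [r8c3∈{1,3}] 3 has one home in col 3: r8c3. So r8c3=3.
Step 11. [r2c3∈{1,8}] across col 3, 1 lands solely at r2c3 ⇒ r2c3=1.
Step 12. [r2c5∈{6,8}] 8 has one home in row 2: r2c5, so r2c5=8.
Step 13. [r7c2∈{1}] nothing but 1 survives at r7c2 ⇒ r7c2=1.
Step 14. [r8c5∈{5}] r8c5's peers cover all but 5. So r8c5=5.
Step 15. [r7c8∈{9}] r7c8's peers cover all but 9, so r7c8=9.
Step 16. [r5c7∈{6}] r5c7 is down to just 6, so r5c7=6.
Step 17. [r5c6∈{9}] nothing but 9 survives at r5c6, so r5c6=9.
Step 18. [r9c8∈{4}] nothing but 4 survives at r9c8, so r9c8=4.
Step 19. [r2c9∈{7}] r2c9 has the single candidate 7 ⇒ r2c9=7.
Step 20. [r4c5∈{6}] only 6 remains possible at r4c5 ⇒ r4c5=6.
Step 21. [r1c7∈{1}] r1c7 is down to just 1 ⇒ r1c7=1.
Step 22. [r6c8∈{7}] r6c8 has the single candidate 7. So r6c8=7.
Step 23. [r9c6∈{8}] nothing but 8 survives at r9c6 ⇒ r9c6=8.
Step 24. [r9c3∈{6}] only 6 remains possible at r9c3 ⇒ r9c3=6.
Step 25. [r7c5∈{3}] r7c5 has the single candidate 3. So r7c5=3.
Step 26. [r6c7∈{3}] r6c7's peers cover all but 3. So r6c7=3.
Step 27. [r6c6∈{5}] nothing but 5 survives at r6c6 ⇒ r6c6=5.
Step 28. [r6c4∈{2}] r6c4 is down to just 2, so r6c4=2.
Step 29. [r2c1∈{5}] r2c1's peers cover all but 5. So r2c1=5.
Step 30. [r3c3∈{8}] r3c3's peers cover all but 8, so r3c3=8.
Step 31. [r2c4∈{6}] r2c4 is down to just 6, so r2c4=6.
Step 32. [r6c5∈{4}] r6c5 is down to just 4, so r6c5=4.
Step 33. [r3c5∈{9}] r3c5's peers cover all but 9 ⇒ r3c5=9.
Step 34. [r3c2∈{4}] nothing but 4 survives at r3c2, so r3c2=4.
Step 35. [r4c1∈{1}] nothing but 1 survives at r4c1 ⇒ r4c1=1.
Step 36. [r7c9∈{6}] nothing but 6 survives at r7c9, so r7c9=6.
Step 37. [r4c2∈{3}] only 3 remains possible at r4c2 ⇒ r4c2=3.
Step 38. [r8c8∈{1}] r8c8 has the single candidate 1 ⇒ r8c8=1.
Step 39. [r2c2∈{2}] r2c2 has the single candidate 2 ⇒ r2c2=2.
Step 40. [r5c1∈{7}] r5c1 is down to just 7, so r5c1=7.

Answer: 9 6 7 5 2 3 1 8 4 / 5 2 1 6 8 4 9 3 7 / 3 4 8 7 9 1 2 6 5 / 1 3 2 8 6 7 4 5 9 / 7 5 4 3 1 9 6 2 8 / 6 8 9 2 4 5 3 7 1 / 8 1 5 4 3 2 7 9 6 / 4 7 3 9 5 6 8 1 2 / 2 9 6 1 7 8 5 4 3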